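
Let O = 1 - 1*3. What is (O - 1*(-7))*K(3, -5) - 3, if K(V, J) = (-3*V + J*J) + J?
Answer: 52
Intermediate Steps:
K(V, J) = J + J**2 - 3*V (K(V, J) = (-3*V + J**2) + J = (J**2 - 3*V) + J = J + J**2 - 3*V)
O = -2 (O = 1 - 3 = -2)
(O - 1*(-7))*K(3, -5) - 3 = (-2 - 1*(-7))*(-5 + (-5)**2 - 3*3) - 3 = (-2 + 7)*(-5 + 25 - 9) - 3 = 5*11 - 3 = 55 - 3 = 52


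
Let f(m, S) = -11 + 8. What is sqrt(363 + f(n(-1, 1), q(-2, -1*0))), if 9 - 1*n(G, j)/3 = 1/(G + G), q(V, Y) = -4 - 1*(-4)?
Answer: 6*sqrt(10) ≈ 18.974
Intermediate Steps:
q(V, Y) = 0 (q(V, Y) = -4 + 4 = 0)
n(G, j) = 27 - 3/(2*G) (n(G, j) = 27 - 3/(G + G) = 27 - 3*1/(2*G) = 27 - 3/(2*G))
f(m, S) = -3
sqrt(363 + f(n(-1, 1), q(-2, -1*0))) = sqrt(363 - 3) = sqrt(360) = 6*sqrt(10)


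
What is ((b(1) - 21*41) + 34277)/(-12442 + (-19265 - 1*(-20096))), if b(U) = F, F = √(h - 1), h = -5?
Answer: -33416/11611 - I*√6/11611 ≈ -2.878 - 0.00021096*I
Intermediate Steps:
F = I*√6 (F = √(-5 - 1) = √(-6) = I*√6 ≈ 2.4495*I)
b(U) = I*√6
((b(1) - 21*41) + 34277)/(-12442 + (-19265 - 1*(-20096))) = ((I*√6 - 21*41) + 34277)/(-12442 + (-19265 - 1*(-20096))) = ((I*√6 - 861) + 34277)/(-12442 + (-19265 + 20096)) = ((-861 + I*√6) + 34277)/(-12442 + 831) = (33416 + I*√6)/(-11611) = (33416 + I*√6)*(-1/11611) = -33416/11611 - I*√6/11611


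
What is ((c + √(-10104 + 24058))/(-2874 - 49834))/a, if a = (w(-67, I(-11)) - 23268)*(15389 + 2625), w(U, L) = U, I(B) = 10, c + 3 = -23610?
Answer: -23613/22156160416520 + √13954/22156160416520 ≈ -1.0604e-9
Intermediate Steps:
c = -23613 (c = -3 - 23610 = -23613)
a = -420356690 (a = (-67 - 23268)*(15389 + 2625) = -23335*18014 = -420356690)
((c + √(-10104 + 24058))/(-2874 - 49834))/a = ((-23613 + √(-10104 + 24058))/(-2874 - 49834))/(-420356690) = ((-23613 + √13954)/(-52708))*(-1/420356690) = ((-23613 + √13954)*(-1/52708))*(-1/420356690) = (23613/52708 - √13954/52708)*(-1/420356690) = -23613/22156160416520 + √13954/22156160416520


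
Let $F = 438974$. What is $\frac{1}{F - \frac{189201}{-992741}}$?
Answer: $\frac{992741}{435787676935} \approx 2.278 \cdot 10^{-6}$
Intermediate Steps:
$\frac{1}{F - \frac{189201}{-992741}} = \frac{1}{438974 - \frac{189201}{-992741}} = \frac{1}{438974 - - \frac{189201}{992741}} = \frac{1}{438974 + \frac{189201}{992741}} = \frac{1}{\frac{435787676935}{992741}} = \frac{992741}{435787676935}$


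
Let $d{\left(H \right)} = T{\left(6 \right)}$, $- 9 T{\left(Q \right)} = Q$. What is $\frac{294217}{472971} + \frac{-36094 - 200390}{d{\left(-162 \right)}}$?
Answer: $\frac{167775405163}{472971} \approx 3.5473 \cdot 10^{5}$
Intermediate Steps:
$T{\left(Q \right)} = - \frac{Q}{9}$
$d{\left(H \right)} = - \frac{2}{3}$ ($d{\left(H \right)} = \left(- \frac{1}{9}\right) 6 = - \frac{2}{3}$)
$\frac{294217}{472971} + \frac{-36094 - 200390}{d{\left(-162 \right)}} = \frac{294217}{472971} + \frac{-36094 - 200390}{- \frac{2}{3}} = 294217 \cdot \frac{1}{472971} - -354726 = \frac{294217}{472971} + 354726 = \frac{167775405163}{472971}$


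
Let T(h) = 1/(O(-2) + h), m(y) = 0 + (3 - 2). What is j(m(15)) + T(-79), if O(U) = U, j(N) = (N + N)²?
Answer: 323/81 ≈ 3.9877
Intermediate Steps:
m(y) = 1 (m(y) = 0 + 1 = 1)
j(N) = 4*N² (j(N) = (2*N)² = 4*N²)
T(h) = 1/(-2 + h)
j(m(15)) + T(-79) = 4*1² + 1/(-2 - 79) = 4*1 + 1/(-81) = 4 - 1/81 = 323/81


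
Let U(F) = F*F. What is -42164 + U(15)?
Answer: -41939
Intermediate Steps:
U(F) = F**2
-42164 + U(15) = -42164 + 15**2 = -42164 + 225 = -41939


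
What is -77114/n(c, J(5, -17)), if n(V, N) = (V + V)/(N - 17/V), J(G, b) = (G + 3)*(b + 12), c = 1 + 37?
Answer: 59262109/1444 ≈ 41040.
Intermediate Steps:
c = 38
J(G, b) = (3 + G)*(12 + b)
n(V, N) = 2*V/(N - 17/V) (n(V, N) = (2*V)/(N - 17/V) = 2*V/(N - 17/V))
-77114/n(c, J(5, -17)) = -77114/(2*38**2/(-17 + (36 + 3*(-17) + 12*5 + 5*(-17))*38)) = -77114/(2*1444/(-17 + (36 - 51 + 60 - 85)*38)) = -77114/(2*1444/(-17 - 40*38)) = -77114/(2*1444/(-17 - 1520)) = -77114/(2*1444/(-1537)) = -77114/(2*1444*(-1/1537)) = -77114/(-2888/1537) = -77114*(-1537/2888) = 59262109/1444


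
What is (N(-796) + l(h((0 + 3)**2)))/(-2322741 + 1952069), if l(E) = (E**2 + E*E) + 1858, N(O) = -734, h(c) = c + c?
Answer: -443/92668 ≈ -0.0047805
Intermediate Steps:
h(c) = 2*c
l(E) = 1858 + 2*E**2 (l(E) = (E**2 + E**2) + 1858 = 2*E**2 + 1858 = 1858 + 2*E**2)
(N(-796) + l(h((0 + 3)**2)))/(-2322741 + 1952069) = (-734 + (1858 + 2*(2*(0 + 3)**2)**2))/(-2322741 + 1952069) = (-734 + (1858 + 2*(2*3**2)**2))/(-370672) = (-734 + (1858 + 2*(2*9)**2))*(-1/370672) = (-734 + (1858 + 2*18**2))*(-1/370672) = (-734 + (1858 + 2*324))*(-1/370672) = (-734 + (1858 + 648))*(-1/370672) = (-734 + 2506)*(-1/370672) = 1772*(-1/370672) = -443/92668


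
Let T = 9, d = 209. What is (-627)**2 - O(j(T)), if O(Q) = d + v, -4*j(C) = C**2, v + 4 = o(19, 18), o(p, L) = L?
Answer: 392906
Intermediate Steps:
v = 14 (v = -4 + 18 = 14)
j(C) = -C**2/4
O(Q) = 223 (O(Q) = 209 + 14 = 223)
(-627)**2 - O(j(T)) = (-627)**2 - 1*223 = 393129 - 223 = 392906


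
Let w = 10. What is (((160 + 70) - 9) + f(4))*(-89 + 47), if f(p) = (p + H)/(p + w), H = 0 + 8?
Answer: -9318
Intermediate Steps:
H = 8
f(p) = (8 + p)/(10 + p) (f(p) = (p + 8)/(p + 10) = (8 + p)/(10 + p))
(((160 + 70) - 9) + f(4))*(-89 + 47) = (((160 + 70) - 9) + (8 + 4)/(10 + 4))*(-89 + 47) = ((230 - 9) + 12/14)*(-42) = (221 + (1/14)*12)*(-42) = (221 + 6/7)*(-42) = (1553/7)*(-42) = -9318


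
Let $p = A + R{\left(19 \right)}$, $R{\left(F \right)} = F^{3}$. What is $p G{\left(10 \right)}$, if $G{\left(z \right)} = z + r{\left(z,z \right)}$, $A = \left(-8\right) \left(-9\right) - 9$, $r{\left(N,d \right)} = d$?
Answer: $138440$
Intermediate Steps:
$A = 63$ ($A = 72 - 9 = 63$)
$p = 6922$ ($p = 63 + 19^{3} = 63 + 6859 = 6922$)
$G{\left(z \right)} = 2 z$ ($G{\left(z \right)} = z + z = 2 z$)
$p G{\left(10 \right)} = 6922 \cdot 2 \cdot 10 = 6922 \cdot 20 = 138440$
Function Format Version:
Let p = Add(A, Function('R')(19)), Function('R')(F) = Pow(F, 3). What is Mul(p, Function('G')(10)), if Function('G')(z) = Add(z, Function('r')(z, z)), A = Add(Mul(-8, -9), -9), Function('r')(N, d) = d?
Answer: 138440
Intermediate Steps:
A = 63 (A = Add(72, -9) = 63)
p = 6922 (p = Add(63, Pow(19, 3)) = Add(63, 6859) = 6922)
Function('G')(z) = Mul(2, z) (Function('G')(z) = Add(z, z) = Mul(2, z))
Mul(p, Function('G')(10)) = Mul(6922, Mul(2, 10)) = Mul(6922, 20) = 138440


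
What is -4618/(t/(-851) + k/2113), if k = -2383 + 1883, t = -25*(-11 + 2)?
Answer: 8303916734/900925 ≈ 9217.1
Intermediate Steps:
t = 225 (t = -25*(-9) = 225)
k = -500
-4618/(t/(-851) + k/2113) = -4618/(225/(-851) - 500/2113) = -4618/(225*(-1/851) - 500*1/2113) = -4618/(-225/851 - 500/2113) = -4618/(-900925/1798163) = -4618*(-1798163/900925) = 8303916734/900925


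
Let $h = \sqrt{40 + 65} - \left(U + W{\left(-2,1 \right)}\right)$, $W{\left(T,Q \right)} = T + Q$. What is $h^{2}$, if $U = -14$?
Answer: $\left(15 + \sqrt{105}\right)^{2} \approx 637.41$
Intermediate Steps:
$W{\left(T,Q \right)} = Q + T$
$h = 15 + \sqrt{105}$ ($h = \sqrt{40 + 65} - \left(-14 + \left(1 - 2\right)\right) = \sqrt{105} - \left(-14 - 1\right) = \sqrt{105} - -15 = \sqrt{105} + 15 = 15 + \sqrt{105} \approx 25.247$)
$h^{2} = \left(15 + \sqrt{105}\right)^{2}$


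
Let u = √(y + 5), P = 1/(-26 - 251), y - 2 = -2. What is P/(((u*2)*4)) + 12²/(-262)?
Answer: -72/131 - √5/11080 ≈ -0.54982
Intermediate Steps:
y = 0 (y = 2 - 2 = 0)
P = -1/277 (P = 1/(-277) = -1/277 ≈ -0.0036101)
u = √5 (u = √(0 + 5) = √5 ≈ 2.2361)
P/(((u*2)*4)) + 12²/(-262) = -√5/40/277 + 12²/(-262) = -√5/40/277 + 144*(-1/262) = -√5/40/277 - 72/131 = -√5/11080 - 72/131 = -72/131 - √5/11080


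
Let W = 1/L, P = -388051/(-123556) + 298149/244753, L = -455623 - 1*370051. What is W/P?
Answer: -15120350834/54418003570698739 ≈ -2.7786e-7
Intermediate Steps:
L = -825674 (L = -455623 - 370051 = -825674)
P = 131814744247/30240701668 (P = -388051*(-1/123556) + 298149*(1/244753) = 388051/123556 + 298149/244753 = 131814744247/30240701668 ≈ 4.3588)
W = -1/825674 (W = 1/(-825674) = -1/825674 ≈ -1.2111e-6)
W/P = -1/(825674*131814744247/30240701668) = -1/825674*30240701668/131814744247 = -15120350834/54418003570698739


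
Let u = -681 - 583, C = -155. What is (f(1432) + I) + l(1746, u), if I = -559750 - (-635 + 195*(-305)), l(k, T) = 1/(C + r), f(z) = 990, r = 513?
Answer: -178516699/358 ≈ -4.9865e+5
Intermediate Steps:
u = -1264
l(k, T) = 1/358 (l(k, T) = 1/(-155 + 513) = 1/358)
I = -499640 (I = -559750 - (-635 - 59475) = -559750 - 1*(-60110) = -559750 + 60110 = -499640)
(f(1432) + I) + l(1746, u) = (990 - 499640) + 1/358 = -498650 + 1/358 = -178516699/358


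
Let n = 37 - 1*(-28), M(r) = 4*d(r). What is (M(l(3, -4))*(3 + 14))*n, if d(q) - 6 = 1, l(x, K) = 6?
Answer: 30940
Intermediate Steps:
d(q) = 7 (d(q) = 6 + 1 = 7)
M(r) = 28 (M(r) = 4*7 = 28)
n = 65 (n = 37 + 28 = 65)
(M(l(3, -4))*(3 + 14))*n = (28*(3 + 14))*65 = (28*17)*65 = 476*65 = 30940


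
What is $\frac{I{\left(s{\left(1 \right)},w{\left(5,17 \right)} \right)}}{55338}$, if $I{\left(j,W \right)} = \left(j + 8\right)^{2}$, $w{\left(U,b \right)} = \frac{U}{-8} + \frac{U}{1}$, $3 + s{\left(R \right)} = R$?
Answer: $\frac{6}{9223} \approx 0.00065055$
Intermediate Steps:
$s{\left(R \right)} = -3 + R$
$w{\left(U,b \right)} = \frac{7 U}{8}$ ($w{\left(U,b \right)} = U \left(- \frac{1}{8}\right) + U 1 = - \frac{U}{8} + U = \frac{7 U}{8}$)
$I{\left(j,W \right)} = \left(8 + j\right)^{2}$
$\frac{I{\left(s{\left(1 \right)},w{\left(5,17 \right)} \right)}}{55338} = \frac{\left(8 + \left(-3 + 1\right)\right)^{2}}{55338} = \left(8 - 2\right)^{2} \cdot \frac{1}{55338} = 6^{2} \cdot \frac{1}{55338} = 36 \cdot \frac{1}{55338} = \frac{6}{9223}$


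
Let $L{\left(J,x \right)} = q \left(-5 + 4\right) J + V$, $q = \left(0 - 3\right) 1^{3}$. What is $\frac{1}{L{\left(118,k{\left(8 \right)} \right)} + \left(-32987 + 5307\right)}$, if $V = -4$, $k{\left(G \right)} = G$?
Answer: $- \frac{1}{27330} \approx -3.659 \cdot 10^{-5}$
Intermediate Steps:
$q = -3$ ($q = \left(-3\right) 1 = -3$)
$L{\left(J,x \right)} = -4 + 3 J$ ($L{\left(J,x \right)} = - 3 \left(-5 + 4\right) J - 4 = - 3 \left(- J\right) - 4 = 3 J - 4 = -4 + 3 J$)
$\frac{1}{L{\left(118,k{\left(8 \right)} \right)} + \left(-32987 + 5307\right)} = \frac{1}{\left(-4 + 3 \cdot 118\right) + \left(-32987 + 5307\right)} = \frac{1}{\left(-4 + 354\right) - 27680} = \frac{1}{350 - 27680} = \frac{1}{-27330} = - \frac{1}{27330}$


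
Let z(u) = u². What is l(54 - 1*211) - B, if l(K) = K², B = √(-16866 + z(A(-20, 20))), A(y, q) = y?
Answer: 24649 - I*√16466 ≈ 24649.0 - 128.32*I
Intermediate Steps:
B = I*√16466 (B = √(-16866 + (-20)²) = √(-16866 + 400) = √(-16466) = I*√16466 ≈ 128.32*I)
l(54 - 1*211) - B = (54 - 1*211)² - I*√16466 = (54 - 211)² - I*√16466 = (-157)² - I*√16466 = 24649 - I*√16466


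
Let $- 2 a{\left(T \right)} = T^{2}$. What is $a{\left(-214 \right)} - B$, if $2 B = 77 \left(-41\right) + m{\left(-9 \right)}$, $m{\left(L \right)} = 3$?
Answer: $-21321$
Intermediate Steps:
$a{\left(T \right)} = - \frac{T^{2}}{2}$
$B = -1577$ ($B = \frac{77 \left(-41\right) + 3}{2} = \frac{-3157 + 3}{2} = \frac{1}{2} \left(-3154\right) = -1577$)
$a{\left(-214 \right)} - B = - \frac{\left(-214\right)^{2}}{2} - -1577 = \left(- \frac{1}{2}\right) 45796 + 1577 = -22898 + 1577 = -21321$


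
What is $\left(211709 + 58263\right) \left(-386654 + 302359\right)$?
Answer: $-22757289740$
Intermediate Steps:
$\left(211709 + 58263\right) \left(-386654 + 302359\right) = 269972 \left(-84295\right) = -22757289740$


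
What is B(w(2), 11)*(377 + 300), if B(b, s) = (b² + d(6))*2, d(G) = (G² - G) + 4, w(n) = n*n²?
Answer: 132692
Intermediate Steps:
w(n) = n³
d(G) = 4 + G² - G
B(b, s) = 68 + 2*b² (B(b, s) = (b² + (4 + 6² - 1*6))*2 = (b² + (4 + 36 - 6))*2 = (b² + 34)*2 = (34 + b²)*2 = 68 + 2*b²)
B(w(2), 11)*(377 + 300) = (68 + 2*(2³)²)*(377 + 300) = (68 + 2*8²)*677 = (68 + 2*64)*677 = (68 + 128)*677 = 196*677 = 132692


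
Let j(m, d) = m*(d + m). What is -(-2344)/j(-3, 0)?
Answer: 2344/9 ≈ 260.44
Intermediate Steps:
-(-2344)/j(-3, 0) = -(-2344)/((-3*(0 - 3))) = -(-2344)/((-3*(-3))) = -(-2344)/9 = -586*(-4/9) = 2344/9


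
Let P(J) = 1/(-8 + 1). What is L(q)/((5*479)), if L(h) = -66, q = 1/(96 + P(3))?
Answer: -66/2395 ≈ -0.027557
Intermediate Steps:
P(J) = -⅐ (P(J) = 1/(-7) = -⅐)
q = 7/671 (q = 1/(96 - ⅐) = 1/(671/7) = 7/671 ≈ 0.010432)
L(q)/((5*479)) = -66/(5*479) = -66/2395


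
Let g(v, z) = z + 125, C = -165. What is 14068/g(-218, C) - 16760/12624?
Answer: -1392694/3945 ≈ -353.03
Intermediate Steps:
g(v, z) = 125 + z
14068/g(-218, C) - 16760/12624 = 14068/(125 - 165) - 16760/12624 = 14068/(-40) - 16760*1/12624 = 14068*(-1/40) - 2095/1578 = -3517/10 - 2095/1578 = -1392694/3945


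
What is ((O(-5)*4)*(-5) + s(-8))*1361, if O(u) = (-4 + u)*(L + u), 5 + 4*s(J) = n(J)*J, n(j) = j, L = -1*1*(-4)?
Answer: -899621/4 ≈ -2.2491e+5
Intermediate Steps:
L = 4 (L = -1*(-4) = 4)
s(J) = -5/4 + J²/4 (s(J) = -5/4 + (J*J)/4 = -5/4 + J²/4)
O(u) = (-4 + u)*(4 + u)
((O(-5)*4)*(-5) + s(-8))*1361 = (((-16 + (-5)²)*4)*(-5) + (-5/4 + (¼)*(-8)²))*1361 = (((-16 + 25)*4)*(-5) + (-5/4 + (¼)*64))*1361 = ((9*4)*(-5) + (-5/4 + 16))*1361 = (36*(-5) + 59/4)*1361 = (-180 + 59/4)*1361 = -661/4*1361 = -899621/4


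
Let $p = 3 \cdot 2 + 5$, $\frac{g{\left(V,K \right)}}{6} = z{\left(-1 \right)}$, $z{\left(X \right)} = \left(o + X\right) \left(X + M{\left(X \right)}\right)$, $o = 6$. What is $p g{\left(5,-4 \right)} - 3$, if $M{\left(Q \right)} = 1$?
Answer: $-3$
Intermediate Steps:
$z{\left(X \right)} = \left(1 + X\right) \left(6 + X\right)$ ($z{\left(X \right)} = \left(6 + X\right) \left(X + 1\right) = \left(6 + X\right) \left(1 + X\right) = \left(1 + X\right) \left(6 + X\right)$)
$g{\left(V,K \right)} = 0$ ($g{\left(V,K \right)} = 6 \left(6 + \left(-1\right)^{2} + 7 \left(-1\right)\right) = 6 \left(6 + 1 - 7\right) = 6 \cdot 0 = 0$)
$p = 11$ ($p = 6 + 5 = 11$)
$p g{\left(5,-4 \right)} - 3 = 11 \cdot 0 - 3 = 0 - 3 = -3$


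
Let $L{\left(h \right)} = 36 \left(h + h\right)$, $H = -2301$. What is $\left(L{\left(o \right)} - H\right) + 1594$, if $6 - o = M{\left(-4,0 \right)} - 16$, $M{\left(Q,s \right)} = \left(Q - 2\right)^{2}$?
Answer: $2887$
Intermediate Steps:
$M{\left(Q,s \right)} = \left(-2 + Q\right)^{2}$
$o = -14$ ($o = 6 - \left(\left(-2 - 4\right)^{2} - 16\right) = 6 - \left(\left(-6\right)^{2} - 16\right) = 6 - \left(36 - 16\right) = 6 - 20 = -14$)
$L{\left(h \right)} = 72 h$ ($L{\left(h \right)} = 36 \cdot 2 h = 72 h$)
$\left(L{\left(o \right)} - H\right) + 1594 = \left(72 \left(-14\right) - -2301\right) + 1594 = \left(-1008 + 2301\right) + 1594 = 1293 + 1594 = 2887$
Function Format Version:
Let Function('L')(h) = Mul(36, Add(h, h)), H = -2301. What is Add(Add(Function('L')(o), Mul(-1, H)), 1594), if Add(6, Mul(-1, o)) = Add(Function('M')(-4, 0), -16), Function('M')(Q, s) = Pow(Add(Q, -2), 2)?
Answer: 2887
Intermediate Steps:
Function('M')(Q, s) = Pow(Add(-2, Q), 2)
o = -14 (o = Add(6, Mul(-1, Add(Pow(Add(-2, -4), 2), -16))) = Add(6, Mul(-1, Add(Pow(-6, 2), -16))) = Add(6, Mul(-1, Add(36, -16))) = Add(6, Mul(-1, 20)) = Add(6, -20) = -14)
Function('L')(h) = Mul(72, h) (Function('L')(h) = Mul(36, Mul(2, h)) = Mul(72, h))
Add(Add(Function('L')(o), Mul(-1, H)), 1594) = Add(Add(Mul(72, -14), Mul(-1, -2301)), 1594) = Add(Add(-1008, 2301), 1594) = Add(1293, 1594) = 2887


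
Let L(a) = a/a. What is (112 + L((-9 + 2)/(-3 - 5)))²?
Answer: 12769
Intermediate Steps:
L(a) = 1
(112 + L((-9 + 2)/(-3 - 5)))² = (112 + 1)² = 113² = 12769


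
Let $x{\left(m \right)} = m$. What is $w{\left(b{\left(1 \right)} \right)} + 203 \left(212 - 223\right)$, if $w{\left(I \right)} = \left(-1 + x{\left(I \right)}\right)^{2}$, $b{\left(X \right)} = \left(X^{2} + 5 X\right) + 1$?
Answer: $-2197$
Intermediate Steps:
$b{\left(X \right)} = 1 + X^{2} + 5 X$
$w{\left(I \right)} = \left(-1 + I\right)^{2}$
$w{\left(b{\left(1 \right)} \right)} + 203 \left(212 - 223\right) = \left(-1 + \left(1 + 1^{2} + 5 \cdot 1\right)\right)^{2} + 203 \left(212 - 223\right) = \left(-1 + \left(1 + 1 + 5\right)\right)^{2} + 203 \left(212 - 223\right) = \left(-1 + 7\right)^{2} + 203 \left(-11\right) = 6^{2} - 2233 = 36 - 2233 = -2197$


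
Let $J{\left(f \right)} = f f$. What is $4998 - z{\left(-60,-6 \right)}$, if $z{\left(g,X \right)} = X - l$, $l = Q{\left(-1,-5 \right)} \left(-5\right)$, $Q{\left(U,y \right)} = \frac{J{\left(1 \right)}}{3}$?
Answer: $\frac{15007}{3} \approx 5002.3$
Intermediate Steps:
$J{\left(f \right)} = f^{2}$
$Q{\left(U,y \right)} = \frac{1}{3}$ ($Q{\left(U,y \right)} = \frac{1^{2}}{3} = 1 \cdot \frac{1}{3} = \frac{1}{3}$)
$l = - \frac{5}{3}$ ($l = \frac{1}{3} \left(-5\right) = - \frac{5}{3} \approx -1.6667$)
$z{\left(g,X \right)} = \frac{5}{3} + X$ ($z{\left(g,X \right)} = X - - \frac{5}{3} = X + \frac{5}{3} = \frac{5}{3} + X$)
$4998 - z{\left(-60,-6 \right)} = 4998 - \left(\frac{5}{3} - 6\right) = 4998 - - \frac{13}{3} = 4998 + \frac{13}{3} = \frac{15007}{3}$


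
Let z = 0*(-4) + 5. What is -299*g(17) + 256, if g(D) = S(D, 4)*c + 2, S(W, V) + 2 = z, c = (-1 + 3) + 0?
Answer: -2136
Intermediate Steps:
z = 5 (z = 0 + 5 = 5)
c = 2 (c = 2 + 0 = 2)
S(W, V) = 3 (S(W, V) = -2 + 5 = 3)
g(D) = 8 (g(D) = 3*2 + 2 = 6 + 2 = 8)
-299*g(17) + 256 = -299*8 + 256 = -2392 + 256 = -2136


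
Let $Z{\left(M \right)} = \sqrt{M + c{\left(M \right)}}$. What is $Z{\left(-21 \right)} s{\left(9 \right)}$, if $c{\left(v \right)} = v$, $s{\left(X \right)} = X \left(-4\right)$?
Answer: $- 36 i \sqrt{42} \approx - 233.31 i$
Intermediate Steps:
$s{\left(X \right)} = - 4 X$
$Z{\left(M \right)} = \sqrt{2} \sqrt{M}$ ($Z{\left(M \right)} = \sqrt{M + M} = \sqrt{2 M} = \sqrt{2} \sqrt{M}$)
$Z{\left(-21 \right)} s{\left(9 \right)} = \sqrt{2} \sqrt{-21} \left(\left(-4\right) 9\right) = \sqrt{2} i \sqrt{21} \left(-36\right) = i \sqrt{42} \left(-36\right) = - 36 i \sqrt{42}$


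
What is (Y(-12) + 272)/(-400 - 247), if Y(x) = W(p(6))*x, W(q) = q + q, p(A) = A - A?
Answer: -272/647 ≈ -0.42040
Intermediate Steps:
p(A) = 0
W(q) = 2*q
Y(x) = 0 (Y(x) = (2*0)*x = 0*x = 0)
(Y(-12) + 272)/(-400 - 247) = (0 + 272)/(-400 - 247) = 272/(-647) = 272*(-1/647) = -272/647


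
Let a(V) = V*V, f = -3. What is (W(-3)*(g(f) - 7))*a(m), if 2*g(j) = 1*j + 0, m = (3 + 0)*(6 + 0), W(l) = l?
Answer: 8262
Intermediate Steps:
m = 18 (m = 3*6 = 18)
g(j) = j/2 (g(j) = (1*j + 0)/2 = (j + 0)/2 = j/2)
a(V) = V**2
(W(-3)*(g(f) - 7))*a(m) = -3*((1/2)*(-3) - 7)*18**2 = -3*(-3/2 - 7)*324 = -3*(-17/2)*324 = (51/2)*324 = 8262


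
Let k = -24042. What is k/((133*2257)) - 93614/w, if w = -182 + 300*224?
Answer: -2122313635/1436966447 ≈ -1.4769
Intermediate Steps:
w = 67018 (w = -182 + 67200 = 67018)
k/((133*2257)) - 93614/w = -24042/(133*2257) - 93614/67018 = -24042/300181 - 93614*1/67018 = -24042*1/300181 - 46807/33509 = -24042/300181 - 46807/33509 = -2122313635/1436966447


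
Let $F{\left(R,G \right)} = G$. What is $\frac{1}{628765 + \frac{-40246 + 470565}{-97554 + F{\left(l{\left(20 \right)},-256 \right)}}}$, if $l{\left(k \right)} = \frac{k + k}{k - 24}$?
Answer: $\frac{97810}{61499074331} \approx 1.5904 \cdot 10^{-6}$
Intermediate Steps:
$l{\left(k \right)} = \frac{2 k}{-24 + k}$
$\frac{1}{628765 + \frac{-40246 + 470565}{-97554 + F{\left(l{\left(20 \right)},-256 \right)}}} = \frac{1}{628765 + \frac{-40246 + 470565}{-97554 - 256}} = \frac{1}{628765 + \frac{430319}{-97810}} = \frac{1}{628765 + 430319 \left(- \frac{1}{97810}\right)} = \frac{1}{628765 - \frac{430319}{97810}} = \frac{1}{\frac{61499074331}{97810}} = \frac{97810}{61499074331}$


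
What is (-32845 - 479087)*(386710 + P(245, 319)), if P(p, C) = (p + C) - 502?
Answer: -198000963504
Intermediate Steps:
P(p, C) = -502 + C + p (P(p, C) = (C + p) - 502 = -502 + C + p)
(-32845 - 479087)*(386710 + P(245, 319)) = (-32845 - 479087)*(386710 + (-502 + 319 + 245)) = -511932*(386710 + 62) = -511932*386772 = -198000963504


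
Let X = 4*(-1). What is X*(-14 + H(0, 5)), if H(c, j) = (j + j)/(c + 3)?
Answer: 128/3 ≈ 42.667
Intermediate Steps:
X = -4
H(c, j) = 2*j/(3 + c) (H(c, j) = (2*j)/(3 + c) = 2*j/(3 + c))
X*(-14 + H(0, 5)) = -4*(-14 + 2*5/(3 + 0)) = -4*(-14 + 2*5/3) = -4*(-14 + 2*5*(⅓)) = -4*(-14 + 10/3) = -4*(-32/3) = 128/3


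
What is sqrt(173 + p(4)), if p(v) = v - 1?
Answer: 4*sqrt(11) ≈ 13.266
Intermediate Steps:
p(v) = -1 + v
sqrt(173 + p(4)) = sqrt(173 + (-1 + 4)) = sqrt(173 + 3) = sqrt(176) = 4*sqrt(11)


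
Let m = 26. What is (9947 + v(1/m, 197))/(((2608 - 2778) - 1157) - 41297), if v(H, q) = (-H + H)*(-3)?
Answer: -9947/42624 ≈ -0.23337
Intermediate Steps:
v(H, q) = 0 (v(H, q) = 0*(-3) = 0)
(9947 + v(1/m, 197))/(((2608 - 2778) - 1157) - 41297) = (9947 + 0)/(((2608 - 2778) - 1157) - 41297) = 9947/((-170 - 1157) - 41297) = 9947/(-1327 - 41297) = 9947/(-42624) = 9947*(-1/42624) = -9947/42624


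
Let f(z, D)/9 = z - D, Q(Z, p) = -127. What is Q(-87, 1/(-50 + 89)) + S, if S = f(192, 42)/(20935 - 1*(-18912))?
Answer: -5059219/39847 ≈ -126.97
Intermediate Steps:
f(z, D) = -9*D + 9*z (f(z, D) = 9*(z - D) = -9*D + 9*z)
S = 1350/39847 (S = (-9*42 + 9*192)/(20935 - 1*(-18912)) = (-378 + 1728)/(20935 + 18912) = 1350/39847 ≈ 0.033880)
Q(-87, 1/(-50 + 89)) + S = -127 + 1350/39847 = -5059219/39847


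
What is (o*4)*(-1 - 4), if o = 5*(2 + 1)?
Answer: -300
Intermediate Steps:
o = 15 (o = 5*3 = 15)
(o*4)*(-1 - 4) = (15*4)*(-1 - 4) = 60*(-5) = -300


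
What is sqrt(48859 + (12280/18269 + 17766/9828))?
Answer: sqrt(11024092886816386)/474994 ≈ 221.05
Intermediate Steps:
sqrt(48859 + (12280/18269 + 17766/9828)) = sqrt(48859 + (12280*(1/18269) + 17766*(1/9828))) = sqrt(48859 + (12280/18269 + 47/26)) = sqrt(48859 + 1177923/474994) = sqrt(23208909769/474994) = sqrt(11024092886816386)/474994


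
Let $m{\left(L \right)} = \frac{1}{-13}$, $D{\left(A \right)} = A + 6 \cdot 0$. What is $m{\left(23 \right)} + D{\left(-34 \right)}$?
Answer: $- \frac{443}{13} \approx -34.077$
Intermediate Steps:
$D{\left(A \right)} = A$ ($D{\left(A \right)} = A + 0 = A$)
$m{\left(L \right)} = - \frac{1}{13}$
$m{\left(23 \right)} + D{\left(-34 \right)} = - \frac{1}{13} - 34 = - \frac{443}{13}$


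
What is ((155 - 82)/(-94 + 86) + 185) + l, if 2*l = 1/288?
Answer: 101305/576 ≈ 175.88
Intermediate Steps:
l = 1/576 (l = (½)/288 = (½)*(1/288) = 1/576 ≈ 0.0017361)
((155 - 82)/(-94 + 86) + 185) + l = ((155 - 82)/(-94 + 86) + 185) + 1/576 = (73/(-8) + 185) + 1/576 = (73*(-⅛) + 185) + 1/576 = (-73/8 + 185) + 1/576 = 1407/8 + 1/576 = 101305/576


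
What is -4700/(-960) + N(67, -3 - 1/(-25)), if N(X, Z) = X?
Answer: 3451/48 ≈ 71.896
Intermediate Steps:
-4700/(-960) + N(67, -3 - 1/(-25)) = -4700/(-960) + 67 = -4700*(-1/960) + 67 = 235/48 + 67 = 3451/48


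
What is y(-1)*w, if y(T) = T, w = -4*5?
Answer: 20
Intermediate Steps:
w = -20
y(-1)*w = -1*(-20) = 20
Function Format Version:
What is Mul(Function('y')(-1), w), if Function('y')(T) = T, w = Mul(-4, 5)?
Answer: 20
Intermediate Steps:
w = -20
Mul(Function('y')(-1), w) = Mul(-1, -20) = 20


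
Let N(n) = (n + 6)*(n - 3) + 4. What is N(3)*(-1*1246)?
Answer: -4984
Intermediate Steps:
N(n) = 4 + (-3 + n)*(6 + n) (N(n) = (6 + n)*(-3 + n) + 4 = (-3 + n)*(6 + n) + 4 = 4 + (-3 + n)*(6 + n))
N(3)*(-1*1246) = (-14 + 3² + 3*3)*(-1*1246) = (-14 + 9 + 9)*(-1246) = 4*(-1246) = -4984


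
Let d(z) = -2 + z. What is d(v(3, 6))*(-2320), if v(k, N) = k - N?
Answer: 11600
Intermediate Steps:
d(v(3, 6))*(-2320) = (-2 + (3 - 1*6))*(-2320) = (-2 + (3 - 6))*(-2320) = (-2 - 3)*(-2320) = -5*(-2320) = 11600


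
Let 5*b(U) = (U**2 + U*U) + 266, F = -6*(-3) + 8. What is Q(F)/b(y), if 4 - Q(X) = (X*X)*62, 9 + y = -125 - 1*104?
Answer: -104770/56777 ≈ -1.8453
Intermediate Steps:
F = 26 (F = 18 + 8 = 26)
y = -238 (y = -9 + (-125 - 1*104) = -9 + (-125 - 104) = -9 - 229 = -238)
b(U) = 266/5 + 2*U**2/5 (b(U) = ((U**2 + U*U) + 266)/5 = ((U**2 + U**2) + 266)/5 = (2*U**2 + 266)/5 = (266 + 2*U**2)/5 = 266/5 + 2*U**2/5)
Q(X) = 4 - 62*X**2 (Q(X) = 4 - X*X*62 = 4 - X**2*62 = 4 - 62*X**2)
Q(F)/b(y) = (4 - 62*26**2)/(266/5 + (2/5)*(-238)**2) = (4 - 62*676)/(266/5 + (2/5)*56644) = (4 - 41912)/(266/5 + 113288/5) = -41908/113554/5 = -41908*5/113554 = -104770/56777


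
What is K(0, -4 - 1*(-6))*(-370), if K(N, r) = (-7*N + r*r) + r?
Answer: -2220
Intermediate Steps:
K(N, r) = r + r**2 - 7*N (K(N, r) = (-7*N + r**2) + r = (r**2 - 7*N) + r = r + r**2 - 7*N)
K(0, -4 - 1*(-6))*(-370) = ((-4 - 1*(-6)) + (-4 - 1*(-6))**2 - 7*0)*(-370) = ((-4 + 6) + (-4 + 6)**2 + 0)*(-370) = (2 + 2**2 + 0)*(-370) = (2 + 4 + 0)*(-370) = 6*(-370) = -2220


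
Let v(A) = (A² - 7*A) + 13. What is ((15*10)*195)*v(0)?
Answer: 380250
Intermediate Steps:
v(A) = 13 + A² - 7*A
((15*10)*195)*v(0) = ((15*10)*195)*(13 + 0² - 7*0) = (150*195)*(13 + 0 + 0) = 29250*13 = 380250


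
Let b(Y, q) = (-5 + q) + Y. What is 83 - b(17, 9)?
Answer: 62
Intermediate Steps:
b(Y, q) = -5 + Y + q
83 - b(17, 9) = 83 - (-5 + 17 + 9) = 83 - 1*21 = 83 - 21 = 62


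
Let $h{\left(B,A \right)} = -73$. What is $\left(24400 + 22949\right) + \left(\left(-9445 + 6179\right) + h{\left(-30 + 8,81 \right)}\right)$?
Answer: $44010$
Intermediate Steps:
$\left(24400 + 22949\right) + \left(\left(-9445 + 6179\right) + h{\left(-30 + 8,81 \right)}\right) = \left(24400 + 22949\right) + \left(\left(-9445 + 6179\right) - 73\right) = 47349 - 3339 = 44010$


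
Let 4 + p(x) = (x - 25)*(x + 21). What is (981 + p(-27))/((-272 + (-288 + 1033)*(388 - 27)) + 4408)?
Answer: 1289/273081 ≈ 0.0047202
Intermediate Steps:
p(x) = -4 + (-25 + x)*(21 + x) (p(x) = -4 + (x - 25)*(x + 21) = -4 + (-25 + x)*(21 + x))
(981 + p(-27))/((-272 + (-288 + 1033)*(388 - 27)) + 4408) = (981 + (-529 + (-27)² - 4*(-27)))/((-272 + (-288 + 1033)*(388 - 27)) + 4408) = (981 + (-529 + 729 + 108))/((-272 + 745*361) + 4408) = (981 + 308)/((-272 + 268945) + 4408) = 1289/(268673 + 4408) = 1289/273081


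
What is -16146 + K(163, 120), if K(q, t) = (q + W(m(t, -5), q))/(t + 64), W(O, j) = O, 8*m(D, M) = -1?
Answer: -23765609/1472 ≈ -16145.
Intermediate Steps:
m(D, M) = -⅛ (m(D, M) = (⅛)*(-1) = -⅛)
K(q, t) = (-⅛ + q)/(64 + t) (K(q, t) = (q - ⅛)/(t + 64) = (-⅛ + q)/(64 + t))
-16146 + K(163, 120) = -16146 + (-⅛ + 163)/(64 + 120) = -16146 + (1303/8)/184 = -16146 + (1/184)*(1303/8) = -16146 + 1303/1472 = -23765609/1472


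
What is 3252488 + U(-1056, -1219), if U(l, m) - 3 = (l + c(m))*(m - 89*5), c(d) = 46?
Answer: 4933131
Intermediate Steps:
U(l, m) = 3 + (-445 + m)*(46 + l) (U(l, m) = 3 + (l + 46)*(m - 89*5) = 3 + (46 + l)*(m - 445) = 3 + (46 + l)*(-445 + m) = 3 + (-445 + m)*(46 + l))
3252488 + U(-1056, -1219) = 3252488 + (-20467 - 445*(-1056) + 46*(-1219) - 1056*(-1219)) = 3252488 + (-20467 + 469920 - 56074 + 1287264) = 3252488 + 1680643 = 4933131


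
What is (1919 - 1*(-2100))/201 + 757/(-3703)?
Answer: 14730200/744303 ≈ 19.791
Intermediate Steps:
(1919 - 1*(-2100))/201 + 757/(-3703) = (1919 + 2100)*(1/201) + 757*(-1/3703) = 4019*(1/201) - 757/3703 = 4019/201 - 757/3703 = 14730200/744303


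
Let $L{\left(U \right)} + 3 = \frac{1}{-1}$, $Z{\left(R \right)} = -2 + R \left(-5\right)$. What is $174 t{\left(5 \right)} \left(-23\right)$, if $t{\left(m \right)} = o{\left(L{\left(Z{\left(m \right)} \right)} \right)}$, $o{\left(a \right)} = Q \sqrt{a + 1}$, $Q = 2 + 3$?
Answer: $- 20010 i \sqrt{3} \approx - 34658.0 i$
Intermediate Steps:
$Q = 5$
$Z{\left(R \right)} = -2 - 5 R$
$L{\left(U \right)} = -4$ ($L{\left(U \right)} = -3 + \frac{1}{-1} = -3 - 1 = -4$)
$o{\left(a \right)} = 5 \sqrt{1 + a}$ ($o{\left(a \right)} = 5 \sqrt{a + 1} = 5 \sqrt{1 + a}$)
$t{\left(m \right)} = 5 i \sqrt{3}$ ($t{\left(m \right)} = 5 \sqrt{1 - 4} = 5 \sqrt{-3} = 5 i \sqrt{3}$)
$174 t{\left(5 \right)} \left(-23\right) = 174 \cdot 5 i \sqrt{3} \left(-23\right) = 870 i \sqrt{3} \left(-23\right) = - 20010 i \sqrt{3}$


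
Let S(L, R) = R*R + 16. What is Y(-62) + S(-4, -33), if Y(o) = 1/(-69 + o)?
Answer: 144754/131 ≈ 1105.0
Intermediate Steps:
S(L, R) = 16 + R² (S(L, R) = R² + 16 = 16 + R²)
Y(-62) + S(-4, -33) = 1/(-69 - 62) + (16 + (-33)²) = 1/(-131) + (16 + 1089) = -1/131 + 1105 = 144754/131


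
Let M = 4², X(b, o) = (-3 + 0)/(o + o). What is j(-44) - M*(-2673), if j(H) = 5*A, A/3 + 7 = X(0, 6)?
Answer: 170637/4 ≈ 42659.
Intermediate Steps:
X(b, o) = -3/(2*o) (X(b, o) = -3*1/(2*o) = -3/(2*o))
A = -87/4 (A = -21 + 3*(-3/2/6) = -21 + 3*(-3/2*⅙) = -21 + 3*(-¼) = -21 - ¾ = -87/4 ≈ -21.750)
M = 16
j(H) = -435/4 (j(H) = 5*(-87/4) = -435/4)
j(-44) - M*(-2673) = -435/4 - 16*(-2673) = -435/4 - 1*(-42768) = -435/4 + 42768 = 170637/4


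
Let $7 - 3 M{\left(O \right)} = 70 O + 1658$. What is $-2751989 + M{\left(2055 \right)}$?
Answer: $- \frac{8401468}{3} \approx -2.8005 \cdot 10^{6}$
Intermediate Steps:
$M{\left(O \right)} = - \frac{1651}{3} - \frac{70 O}{3}$ ($M{\left(O \right)} = \frac{7}{3} - \frac{70 O + 1658}{3} = \frac{7}{3} - \frac{1658 + 70 O}{3} = \frac{7}{3} - \left(\frac{1658}{3} + \frac{70 O}{3}\right) = - \frac{1651}{3} - \frac{70 O}{3}$)
$-2751989 + M{\left(2055 \right)} = -2751989 - \frac{145501}{3} = - \frac{8401468}{3}$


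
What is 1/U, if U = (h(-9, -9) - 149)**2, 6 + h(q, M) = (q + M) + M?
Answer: 1/33124 ≈ 3.0190e-5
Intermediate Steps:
h(q, M) = -6 + q + 2*M (h(q, M) = -6 + ((q + M) + M) = -6 + ((M + q) + M) = -6 + (q + 2*M) = -6 + q + 2*M)
U = 33124 (U = ((-6 - 9 + 2*(-9)) - 149)**2 = ((-6 - 9 - 18) - 149)**2 = (-33 - 149)**2 = (-182)**2 = 33124)
1/U = 1/33124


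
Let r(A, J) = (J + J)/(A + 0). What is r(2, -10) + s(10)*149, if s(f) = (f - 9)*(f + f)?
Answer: 2970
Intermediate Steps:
s(f) = 2*f*(-9 + f) (s(f) = (-9 + f)*(2*f) = 2*f*(-9 + f))
r(A, J) = 2*J/A (r(A, J) = (2*J)/A = 2*J/A)
r(2, -10) + s(10)*149 = 2*(-10)/2 + (2*10*(-9 + 10))*149 = 2*(-10)*(1/2) + (2*10*1)*149 = -10 + 20*149 = -10 + 2980 = 2970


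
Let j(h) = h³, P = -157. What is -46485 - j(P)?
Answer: 3823408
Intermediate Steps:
-46485 - j(P) = -46485 - 1*(-157)³ = -46485 - 1*(-3869893) = -46485 + 3869893 = 3823408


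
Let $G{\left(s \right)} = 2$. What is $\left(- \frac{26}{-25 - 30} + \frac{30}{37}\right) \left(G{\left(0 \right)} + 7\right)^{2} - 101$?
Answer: $\frac{6037}{2035} \approx 2.9666$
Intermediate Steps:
$\left(- \frac{26}{-25 - 30} + \frac{30}{37}\right) \left(G{\left(0 \right)} + 7\right)^{2} - 101 = \left(- \frac{26}{-25 - 30} + \frac{30}{37}\right) \left(2 + 7\right)^{2} - 101 = \left(- \frac{26}{-25 - 30} + 30 \cdot \frac{1}{37}\right) 9^{2} - 101 = \left(- \frac{26}{-55} + \frac{30}{37}\right) 81 - 101 = \left(\left(-26\right) \left(- \frac{1}{55}\right) + \frac{30}{37}\right) 81 - 101 = \left(\frac{26}{55} + \frac{30}{37}\right) 81 - 101 = \frac{2612}{2035} \cdot 81 - 101 = \frac{211572}{2035} - 101 = \frac{6037}{2035}$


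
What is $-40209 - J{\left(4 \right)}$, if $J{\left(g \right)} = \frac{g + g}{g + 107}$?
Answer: $- \frac{4463207}{111} \approx -40209.0$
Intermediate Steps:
$J{\left(g \right)} = \frac{2 g}{107 + g}$
$-40209 - J{\left(4 \right)} = -40209 - 2 \cdot 4 \frac{1}{107 + 4} = -40209 - 2 \cdot 4 \cdot \frac{1}{111} = -40209 - \frac{8}{111} = - \frac{4463207}{111}$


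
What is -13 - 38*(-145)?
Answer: 5497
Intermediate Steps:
-13 - 38*(-145) = -13 + 5510 = 5497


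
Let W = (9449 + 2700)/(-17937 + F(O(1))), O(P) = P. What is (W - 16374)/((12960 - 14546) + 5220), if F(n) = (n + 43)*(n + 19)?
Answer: -12143629/2695006 ≈ -4.5060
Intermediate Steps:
F(n) = (19 + n)*(43 + n) (F(n) = (43 + n)*(19 + n) = (19 + n)*(43 + n))
W = -12149/17057 (W = (9449 + 2700)/(-17937 + (817 + 1**2 + 62*1)) = 12149/(-17937 + (817 + 1 + 62)) = 12149/(-17937 + 880) = 12149/(-17057) = 12149*(-1/17057) = -12149/17057 ≈ -0.71226)
(W - 16374)/((12960 - 14546) + 5220) = (-12149/17057 - 16374)/((12960 - 14546) + 5220) = -279303467/(17057*(-1586 + 5220)) = -279303467/17057/3634 = -279303467/17057*1/3634 = -12143629/2695006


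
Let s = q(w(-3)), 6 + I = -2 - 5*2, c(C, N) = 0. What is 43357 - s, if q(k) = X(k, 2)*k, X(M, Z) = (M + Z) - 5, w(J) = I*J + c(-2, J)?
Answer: 40603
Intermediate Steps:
I = -18 (I = -6 + (-2 - 5*2) = -6 + (-2 - 10) = -6 - 12 = -18)
w(J) = -18*J (w(J) = -18*J + 0 = -18*J)
X(M, Z) = -5 + M + Z
q(k) = k*(-3 + k) (q(k) = (-5 + k + 2)*k = (-3 + k)*k = k*(-3 + k))
s = 2754 (s = (-18*(-3))*(-3 - 18*(-3)) = 54*(-3 + 54) = 54*51 = 2754)
43357 - s = 43357 - 1*2754 = 43357 - 2754 = 40603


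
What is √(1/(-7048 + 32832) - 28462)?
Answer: I*√4730488678322/12892 ≈ 168.71*I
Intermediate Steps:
√(1/(-7048 + 32832) - 28462) = √(1/25784 - 28462) = √(-733864207/25784) = I*√4730488678322/12892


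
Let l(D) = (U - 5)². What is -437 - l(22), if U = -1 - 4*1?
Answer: -537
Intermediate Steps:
U = -5 (U = -1 - 4 = -5)
l(D) = 100 (l(D) = (-5 - 5)² = (-10)² = 100)
-437 - l(22) = -437 - 1*100 = -437 - 100 = -537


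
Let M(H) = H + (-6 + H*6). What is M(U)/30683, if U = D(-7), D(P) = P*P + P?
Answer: 288/30683 ≈ 0.0093863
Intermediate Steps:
D(P) = P + P² (D(P) = P² + P = P + P²)
U = 42 (U = -7*(1 - 7) = -7*(-6) = 42)
M(H) = -6 + 7*H (M(H) = H + (-6 + 6*H) = -6 + 7*H)
M(U)/30683 = (-6 + 7*42)/30683 = (-6 + 294)*(1/30683) = 288*(1/30683) = 288/30683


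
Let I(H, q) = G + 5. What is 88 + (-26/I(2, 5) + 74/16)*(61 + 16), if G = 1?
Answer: 2651/24 ≈ 110.46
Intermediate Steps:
I(H, q) = 6 (I(H, q) = 1 + 5 = 6)
88 + (-26/I(2, 5) + 74/16)*(61 + 16) = 88 + (-26/6 + 74/16)*(61 + 16) = 88 + (-26*⅙ + 74*(1/16))*77 = 88 + (-13/3 + 37/8)*77 = 88 + (7/24)*77 = 88 + 539/24 = 2651/24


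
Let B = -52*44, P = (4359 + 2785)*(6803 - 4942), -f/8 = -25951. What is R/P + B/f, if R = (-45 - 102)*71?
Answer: -4073216011/345018129784 ≈ -0.011806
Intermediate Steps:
f = 207608 (f = -8*(-25951) = 207608)
P = 13294984 (P = 7144*1861 = 13294984)
B = -2288
R = -10437 (R = -147*71 = -10437)
R/P + B/f = -10437/13294984 - 2288/207608 = -10437*1/13294984 - 2288*1/207608 = -10437/13294984 - 286/25951 = -4073216011/345018129784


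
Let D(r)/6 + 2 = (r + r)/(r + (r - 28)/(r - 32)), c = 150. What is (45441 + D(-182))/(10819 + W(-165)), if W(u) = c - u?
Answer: 125735427/30807778 ≈ 4.0813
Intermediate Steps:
D(r) = -12 + 12*r/(r + (-28 + r)/(-32 + r)) (D(r) = -12 + 6*((r + r)/(r + (r - 28)/(r - 32))) = -12 + 6*((2*r)/(r + (-28 + r)/(-32 + r))) = -12 + 6*(2*r/(r + (-28 + r)/(-32 + r))) = -12 + 12*r/(r + (-28 + r)/(-32 + r)))
W(u) = 150 - u
(45441 + D(-182))/(10819 + W(-165)) = (45441 + 12*(-28 - 182)/(28 - 1*(-182)² + 31*(-182)))/(10819 + (150 - 1*(-165))) = (45441 + 12*(-210)/(28 - 1*33124 - 5642))/(10819 + (150 + 165)) = (45441 + 12*(-210)/(28 - 33124 - 5642))/(10819 + 315) = (45441 + 12*(-210)/(-38738))/11134 = (45441 + 12*(-1/38738)*(-210))*(1/11134) = (45441 + 180/2767)*(1/11134) = (125735427/2767)*(1/11134) = 125735427/30807778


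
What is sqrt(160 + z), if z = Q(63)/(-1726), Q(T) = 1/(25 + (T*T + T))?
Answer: 3*sqrt(871704064536162)/7002382 ≈ 12.649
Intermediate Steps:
Q(T) = 1/(25 + T + T**2) (Q(T) = 1/(25 + (T**2 + T)) = 1/(25 + (T + T**2)) = 1/(25 + T + T**2))
z = -1/7002382 (z = 1/((25 + 63 + 63**2)*(-1726)) = -1/1726/(25 + 63 + 3969) = -1/1726/4057 = (1/4057)*(-1/1726) = -1/7002382 ≈ -1.4281e-7)
sqrt(160 + z) = sqrt(160 - 1/7002382) = sqrt(1120381119/7002382) = 3*sqrt(871704064536162)/7002382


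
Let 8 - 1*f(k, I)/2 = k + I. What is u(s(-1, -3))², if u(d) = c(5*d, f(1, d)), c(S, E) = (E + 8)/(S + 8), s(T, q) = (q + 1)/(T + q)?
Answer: 4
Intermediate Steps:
s(T, q) = (1 + q)/(T + q)
f(k, I) = 16 - 2*I - 2*k (f(k, I) = 16 - 2*(k + I) = 16 - 2*(I + k) = 16 + (-2*I - 2*k) = 16 - 2*I - 2*k)
c(S, E) = (8 + E)/(8 + S)
u(d) = (22 - 2*d)/(8 + 5*d) (u(d) = (8 + (16 - 2*d - 2*1))/(8 + 5*d) = (8 + (16 - 2*d - 2))/(8 + 5*d) = (8 + (14 - 2*d))/(8 + 5*d) = (22 - 2*d)/(8 + 5*d))
u(s(-1, -3))² = (2*(11 - (1 - 3)/(-1 - 3))/(8 + 5*((1 - 3)/(-1 - 3))))² = (2*(11 - (-2)/(-4))/(8 + 5*(-2/(-4))))² = (2*(11 - (-1)*(-2)/4)/(8 + 5*(-¼*(-2))))² = (2*(11 - 1*½)/(8 + 5*(½)))² = (2*(11 - ½)/(8 + 5/2))² = (2*(21/2)/(21/2))² = (2*(2/21)*(21/2))² = 2² = 4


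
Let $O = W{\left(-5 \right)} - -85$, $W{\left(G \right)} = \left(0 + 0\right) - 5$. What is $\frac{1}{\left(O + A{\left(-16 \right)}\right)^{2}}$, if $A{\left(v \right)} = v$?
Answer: $\frac{1}{4096} \approx 0.00024414$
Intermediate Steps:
$W{\left(G \right)} = -5$ ($W{\left(G \right)} = 0 - 5 = -5$)
$O = 80$ ($O = -5 - -85 = -5 + 85 = 80$)
$\frac{1}{\left(O + A{\left(-16 \right)}\right)^{2}} = \frac{1}{\left(80 - 16\right)^{2}} = \frac{1}{64^{2}} = \frac{1}{4096}$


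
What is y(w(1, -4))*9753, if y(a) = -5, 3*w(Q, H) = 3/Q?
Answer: -48765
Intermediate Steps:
w(Q, H) = 1/Q (w(Q, H) = (3/Q)/3 = 1/Q)
y(w(1, -4))*9753 = -5*9753 = -48765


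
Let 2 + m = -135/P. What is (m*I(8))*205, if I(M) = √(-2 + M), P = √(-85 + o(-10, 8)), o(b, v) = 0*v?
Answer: -410*√6 + 5535*I*√510/17 ≈ -1004.3 + 7352.8*I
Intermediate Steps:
o(b, v) = 0
P = I*√85 (P = √(-85 + 0) = √(-85) = I*√85 ≈ 9.2195*I)
m = -2 + 27*I*√85/17 (m = -2 - 135*(-I*√85/85) = -2 - (-27)*I*√85/17 = -2 + 27*I*√85/17 ≈ -2.0 + 14.643*I)
(m*I(8))*205 = ((-2 + 27*I*√85/17)*√(-2 + 8))*205 = ((-2 + 27*I*√85/17)*√6)*205 = (√6*(-2 + 27*I*√85/17))*205 = 205*√6*(-2 + 27*I*√85/17)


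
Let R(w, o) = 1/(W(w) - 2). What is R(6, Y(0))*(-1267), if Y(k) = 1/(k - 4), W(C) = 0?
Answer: 1267/2 ≈ 633.50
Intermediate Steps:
Y(k) = 1/(-4 + k)
R(w, o) = -½ (R(w, o) = 1/(0 - 2) = 1/(-2) = -½)
R(6, Y(0))*(-1267) = -½*(-1267) = 1267/2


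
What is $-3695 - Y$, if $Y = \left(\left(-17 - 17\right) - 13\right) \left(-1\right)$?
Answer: $-3742$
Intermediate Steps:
$Y = 47$ ($Y = \left(\left(-17 - 17\right) - 13\right) \left(-1\right) = \left(-34 - 13\right) \left(-1\right) = \left(-47\right) \left(-1\right) = 47$)
$-3695 - Y = -3695 - 47 = -3742$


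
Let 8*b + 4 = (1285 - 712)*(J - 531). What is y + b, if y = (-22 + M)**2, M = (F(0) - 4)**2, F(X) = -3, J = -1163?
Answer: -482417/4 ≈ -1.2060e+5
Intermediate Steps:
M = 49 (M = (-3 - 4)**2 = (-7)**2 = 49)
y = 729 (y = (-22 + 49)**2 = 27**2 = 729)
b = -485333/4 (b = -1/2 + ((1285 - 712)*(-1163 - 531))/8 = -1/2 + (573*(-1694))/8 = -1/2 + (1/8)*(-970662) = -1/2 - 485331/4 = -485333/4 ≈ -1.2133e+5)
y + b = 729 - 485333/4 = -482417/4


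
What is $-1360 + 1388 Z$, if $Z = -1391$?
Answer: $-1932068$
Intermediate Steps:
$-1360 + 1388 Z = -1360 + 1388 \left(-1391\right) = -1360 - 1930708 = -1932068$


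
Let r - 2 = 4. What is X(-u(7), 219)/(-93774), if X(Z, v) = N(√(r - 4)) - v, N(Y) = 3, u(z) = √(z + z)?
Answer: 36/15629 ≈ 0.0023034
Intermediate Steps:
r = 6 (r = 2 + 4 = 6)
u(z) = √2*√z (u(z) = √(2*z) = √2*√z)
X(Z, v) = 3 - v
X(-u(7), 219)/(-93774) = (3 - 1*219)/(-93774) = (3 - 219)*(-1/93774) = -216*(-1/93774) = 36/15629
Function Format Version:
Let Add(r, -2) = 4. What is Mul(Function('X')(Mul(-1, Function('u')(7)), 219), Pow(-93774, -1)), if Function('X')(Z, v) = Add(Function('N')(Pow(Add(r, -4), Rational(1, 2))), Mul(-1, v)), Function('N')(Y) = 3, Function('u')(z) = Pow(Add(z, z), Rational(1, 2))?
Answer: Rational(36, 15629) ≈ 0.0023034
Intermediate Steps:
r = 6 (r = Add(2, 4) = 6)
Function('u')(z) = Mul(Pow(2, Rational(1, 2)), Pow(z, Rational(1, 2))) (Function('u')(z) = Pow(Mul(2, z), Rational(1, 2)) = Mul(Pow(2, Rational(1, 2)), Pow(z, Rational(1, 2))))
Function('X')(Z, v) = Add(3, Mul(-1, v))
Mul(Function('X')(Mul(-1, Function('u')(7)), 219), Pow(-93774, -1)) = Mul(Add(3, Mul(-1, 219)), Pow(-93774, -1)) = Mul(Add(3, -219), Rational(-1, 93774)) = Mul(-216, Rational(-1, 93774)) = Rational(36, 15629)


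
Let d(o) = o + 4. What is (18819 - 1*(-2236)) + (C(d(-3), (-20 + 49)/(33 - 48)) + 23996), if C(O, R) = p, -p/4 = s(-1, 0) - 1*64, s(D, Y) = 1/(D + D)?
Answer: 45309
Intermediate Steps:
s(D, Y) = 1/(2*D)
d(o) = 4 + o
p = 258 (p = -4*((½)/(-1) - 1*64) = -4*((½)*(-1) - 64) = -4*(-½ - 64) = -4*(-129/2) = 258)
C(O, R) = 258
(18819 - 1*(-2236)) + (C(d(-3), (-20 + 49)/(33 - 48)) + 23996) = (18819 - 1*(-2236)) + (258 + 23996) = (18819 + 2236) + 24254 = 21055 + 24254 = 45309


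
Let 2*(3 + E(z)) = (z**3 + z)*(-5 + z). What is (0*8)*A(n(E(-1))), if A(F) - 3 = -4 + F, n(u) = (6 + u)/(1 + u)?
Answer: 0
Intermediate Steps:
E(z) = -3 + (-5 + z)*(z + z**3)/2 (E(z) = -3 + ((z**3 + z)*(-5 + z))/2 = -3 + ((z + z**3)*(-5 + z))/2 = -3 + ((-5 + z)*(z + z**3))/2 = -3 + (-5 + z)*(z + z**3)/2)
n(u) = (6 + u)/(1 + u)
A(F) = -1 + F (A(F) = 3 + (-4 + F) = -1 + F)
(0*8)*A(n(E(-1))) = (0*8)*(-1 + (6 + (-3 + (1/2)*(-1)**2 + (1/2)*(-1)**4 - 5/2*(-1) - 5/2*(-1)**3))/(1 + (-3 + (1/2)*(-1)**2 + (1/2)*(-1)**4 - 5/2*(-1) - 5/2*(-1)**3))) = 0*(-1 + (6 + (-3 + (1/2)*1 + (1/2)*1 + 5/2 - 5/2*(-1)))/(1 + (-3 + (1/2)*1 + (1/2)*1 + 5/2 - 5/2*(-1)))) = 0*(-1 + (6 + (-3 + 1/2 + 1/2 + 5/2 + 5/2))/(1 + (-3 + 1/2 + 1/2 + 5/2 + 5/2))) = 0*(-1 + (6 + 3)/(1 + 3)) = 0*(-1 + 9/4) = 0*(5/4) = 0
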